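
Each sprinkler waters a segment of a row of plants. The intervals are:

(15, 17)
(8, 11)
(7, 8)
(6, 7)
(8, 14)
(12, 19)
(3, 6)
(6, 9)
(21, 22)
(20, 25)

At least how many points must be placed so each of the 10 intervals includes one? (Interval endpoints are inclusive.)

4

Process intervals by earliest right end; each time one isn't hit yet, stab at its right endpoint.
By right end: [3,6]  [6,7]  [7,8]  [6,9]  [8,11]  [8,14]  [15,17]  [12,19]  [21,22]  [20,25]
[3,6] uncovered → point at 6; [7,8] uncovered → point at 8; [15,17] uncovered → point at 17; [21,22] uncovered → point at 22.
Points: 6, 8, 17, 22 (4 total).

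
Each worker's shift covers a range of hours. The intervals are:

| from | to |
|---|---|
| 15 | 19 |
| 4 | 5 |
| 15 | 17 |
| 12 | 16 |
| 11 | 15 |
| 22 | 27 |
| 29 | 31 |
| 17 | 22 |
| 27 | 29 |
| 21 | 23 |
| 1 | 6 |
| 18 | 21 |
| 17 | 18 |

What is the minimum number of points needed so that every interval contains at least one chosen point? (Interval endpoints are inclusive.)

5

By right end: [4,5]  [1,6]  [11,15]  [12,16]  [15,17]  [17,18]  [15,19]  [18,21]  [17,22]  [21,23]  [22,27]  [27,29]  [29,31]
[4,5] uncovered → point at 5; [11,15] uncovered → point at 15; [17,18] uncovered → point at 18; [21,23] uncovered → point at 23; [27,29] uncovered → point at 29.
Points: 5, 15, 18, 23, 29 (5 total).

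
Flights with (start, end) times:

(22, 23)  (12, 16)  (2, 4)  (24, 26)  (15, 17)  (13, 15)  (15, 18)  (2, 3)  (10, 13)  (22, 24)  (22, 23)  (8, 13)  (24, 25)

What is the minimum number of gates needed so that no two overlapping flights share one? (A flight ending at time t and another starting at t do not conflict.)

3

Count concurrent intervals with a sweep; the peak is the room count.
starts: [2, 2, 8, 10, 12, 13, 15, 15, 22, 22, 22, 24, 24]
ends:   [3, 4, 13, 13, 15, 16, 17, 18, 23, 23, 24, 25, 26]
s2→1 s2→2 e3→1 e4→0 s8→1 s10→2 s12→3  — peak 3.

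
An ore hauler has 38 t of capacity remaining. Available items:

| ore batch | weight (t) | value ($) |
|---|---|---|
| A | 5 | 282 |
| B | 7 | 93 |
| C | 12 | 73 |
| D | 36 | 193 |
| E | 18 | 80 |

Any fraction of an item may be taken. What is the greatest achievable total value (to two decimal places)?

523.06

Order: A (282/5=56.40) > B (93/7=13.29) > C (73/12=6.08) > D (193/36=5.36) > E (80/18=4.44)
Fill: take A (5 @ 282) → take B (7 @ 93) → take C (12 @ 73) → take 14/36 of D → 75.06; 38/38 used.
Total value = 523.06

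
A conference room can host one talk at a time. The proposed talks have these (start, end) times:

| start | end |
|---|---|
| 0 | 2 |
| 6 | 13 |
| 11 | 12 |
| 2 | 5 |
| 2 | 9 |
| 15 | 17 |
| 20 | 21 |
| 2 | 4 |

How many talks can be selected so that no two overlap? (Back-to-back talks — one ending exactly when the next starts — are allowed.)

Sort by end time and greedily take each interval whose start is ≥ the last chosen end.
Sorted by end: (0,2)  (2,4)  (2,5)  (2,9)  (11,12)  (6,13)  (15,17)  (20,21)
take (0,2); take (2,4); skip (2,9); take (11,12); take (15,17); take (20,21).
Selected 5 talks.

5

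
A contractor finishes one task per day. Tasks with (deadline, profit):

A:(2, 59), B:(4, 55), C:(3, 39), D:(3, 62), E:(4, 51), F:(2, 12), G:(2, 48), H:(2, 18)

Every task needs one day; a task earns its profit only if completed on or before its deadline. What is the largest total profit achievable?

Profit order: D=62 A=59 B=55 E=51 G=48 C=39 H=18 F=12
Assign: D→slot 3, A→slot 2, B→slot 4, E→slot 1, G skipped, C skipped, H skipped, F skipped.
Slots: [1:E] [2:A] [3:D] [4:B]
Profit = 51 + 59 + 62 + 55 = 227

227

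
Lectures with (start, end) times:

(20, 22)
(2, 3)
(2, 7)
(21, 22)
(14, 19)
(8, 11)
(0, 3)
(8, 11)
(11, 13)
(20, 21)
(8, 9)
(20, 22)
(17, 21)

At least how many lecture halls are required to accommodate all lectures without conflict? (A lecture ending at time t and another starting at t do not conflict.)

4

The answer is the maximum number of intervals overlapping at any instant.
Events (time:±→running): 0:+→1 2:+→2 2:+→3 3:-→2 3:-→1 7:-→0 8:+→1 8:+→2 8:+→3 9:-→2 11:-→1 11:-→0 11:+→1 13:-→0 14:+→1 17:+→2 19:-→1 20:+→2 20:+→3 20:+→4 … peak 4.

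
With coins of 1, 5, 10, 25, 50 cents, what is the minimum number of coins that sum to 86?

4

Greedy: take as many of the largest coin as possible, then repeat with the remainder.
86 = 1×50 + 1×25 + 1×10 + 1×1
Total coins = 1 + 1 + 1 + 1 = 4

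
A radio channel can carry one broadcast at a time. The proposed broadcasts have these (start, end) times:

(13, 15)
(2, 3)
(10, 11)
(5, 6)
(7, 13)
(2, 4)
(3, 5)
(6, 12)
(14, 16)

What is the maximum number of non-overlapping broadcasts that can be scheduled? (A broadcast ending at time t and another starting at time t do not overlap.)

Greedy by earliest finish: after sorting by end time, pick each interval compatible with the last pick.
Sorted by end: (2,3)  (2,4)  (3,5)  (5,6)  (10,11)  (6,12)  (7,13)  (13,15)  (14,16)
take (2,3); skip (2,4); take (3,5); take (5,6); take (10,11); take (13,15); skip (14,16).
Selected 5 broadcasts.

5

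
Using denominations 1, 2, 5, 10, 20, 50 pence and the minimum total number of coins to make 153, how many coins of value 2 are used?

1

153 − 3×50→3 − 1×2→1 − 1×1→0
Count of 2: 1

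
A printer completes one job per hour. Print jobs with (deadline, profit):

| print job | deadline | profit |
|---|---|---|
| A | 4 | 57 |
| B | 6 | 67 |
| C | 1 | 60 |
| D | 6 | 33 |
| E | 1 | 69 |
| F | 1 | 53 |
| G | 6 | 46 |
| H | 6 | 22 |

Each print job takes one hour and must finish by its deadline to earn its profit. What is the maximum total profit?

By profit: E(d1,69), B(d6,67), C(d1,60), A(d4,57), F(d1,53), G(d6,46), D(d6,33), H(d6,22)
E→slot 1; B→slot 6; C skipped; A→slot 4; F skipped; G→slot 5; D→slot 3; H→slot 2.
Profit = 69 + 22 + 33 + 57 + 46 + 67 = 294

294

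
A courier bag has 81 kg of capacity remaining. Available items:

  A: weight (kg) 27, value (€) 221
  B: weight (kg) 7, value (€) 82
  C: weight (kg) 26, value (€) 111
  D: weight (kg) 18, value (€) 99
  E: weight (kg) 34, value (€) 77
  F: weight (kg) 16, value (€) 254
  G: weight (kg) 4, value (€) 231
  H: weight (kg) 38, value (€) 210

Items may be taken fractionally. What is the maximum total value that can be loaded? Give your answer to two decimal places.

Greedy by value/weight ratio, highest first.
Ratios (sorted): G 57.75, F 15.88, B 11.71, A 8.19, H 5.53, D 5.50, C 4.27, E 2.26
take G (4 @ 231); take F (16 @ 254); take B (7 @ 82); take A (27 @ 221); take 27/38 of H → 149.21. Capacity used 81/81.
Total value = 937.21

937.21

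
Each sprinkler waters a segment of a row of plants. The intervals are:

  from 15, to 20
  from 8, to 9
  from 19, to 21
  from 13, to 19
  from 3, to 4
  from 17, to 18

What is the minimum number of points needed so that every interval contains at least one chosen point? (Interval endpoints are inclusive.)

Process intervals by earliest right end; each time one isn't hit yet, stab at its right endpoint.
Sorted: [3,4] [8,9] [17,18] [13,19] [15,20] [19,21]
{[3,4]} hit by 4; {[8,9]} hit by 9; {[17,18],[13,19],[15,20]} hit by 18; {[19,21]} hit by 21.
Points: 4, 9, 18, 21 (4 total).

4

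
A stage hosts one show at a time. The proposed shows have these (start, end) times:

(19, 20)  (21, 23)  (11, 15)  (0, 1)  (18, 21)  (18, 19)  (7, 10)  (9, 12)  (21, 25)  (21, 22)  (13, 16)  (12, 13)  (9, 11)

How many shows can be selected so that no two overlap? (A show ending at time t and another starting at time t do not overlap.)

7

Sort by end time and greedily take each interval whose start is ≥ the last chosen end.
By end time: (0,1), (7,10), (9,11), (9,12), (12,13), (11,15), (13,16), (18,19), (19,20), (18,21), (21,22), (21,23), (21,25).
Pick (0,1); next start ≥ 1 → (7,10); next start ≥ 10 → (12,13); next start ≥ 13 → (13,16); next start ≥ 16 → (18,19); next start ≥ 19 → (19,20); next start ≥ 20 → (21,22).
Selected 7 shows.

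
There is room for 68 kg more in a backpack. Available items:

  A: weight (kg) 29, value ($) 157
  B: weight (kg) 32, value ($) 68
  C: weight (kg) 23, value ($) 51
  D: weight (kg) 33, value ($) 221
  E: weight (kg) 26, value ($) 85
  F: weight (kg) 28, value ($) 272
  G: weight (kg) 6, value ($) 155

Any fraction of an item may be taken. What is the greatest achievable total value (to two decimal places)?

Sort by value per unit weight and fill in that order.
Ratios (sorted): G 25.83, F 9.71, D 6.70, A 5.41, E 3.27, C 2.22, B 2.12
take G (6 @ 155); take F (28 @ 272); take D (33 @ 221); take 1/29 of A → 5.41. Capacity used 68/68.
Total value = 653.41

653.41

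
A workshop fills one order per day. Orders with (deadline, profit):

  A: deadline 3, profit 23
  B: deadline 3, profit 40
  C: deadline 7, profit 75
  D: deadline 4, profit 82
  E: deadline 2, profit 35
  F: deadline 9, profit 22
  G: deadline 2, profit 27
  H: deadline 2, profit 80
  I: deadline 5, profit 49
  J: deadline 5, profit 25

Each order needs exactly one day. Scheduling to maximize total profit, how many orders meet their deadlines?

Sort by profit descending; place each in the latest free slot ≤ its deadline.
By profit: D(d4,82), H(d2,80), C(d7,75), I(d5,49), B(d3,40), E(d2,35), G(d2,27), J(d5,25), A(d3,23), F(d9,22)
D→slot 4; H→slot 2; C→slot 7; I→slot 5; B→slot 3; E→slot 1; G skipped; J skipped; A skipped; F→slot 9.
7 of 10 scheduled.

7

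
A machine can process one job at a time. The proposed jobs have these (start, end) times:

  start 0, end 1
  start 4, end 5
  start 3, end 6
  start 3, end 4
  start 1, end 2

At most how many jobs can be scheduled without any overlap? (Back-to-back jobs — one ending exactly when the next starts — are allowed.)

Sorted by end: (0,1)  (1,2)  (3,4)  (4,5)  (3,6)
take (0,1); take (1,2); take (3,4); take (4,5); skip (3,6).
Selected 4 jobs.

4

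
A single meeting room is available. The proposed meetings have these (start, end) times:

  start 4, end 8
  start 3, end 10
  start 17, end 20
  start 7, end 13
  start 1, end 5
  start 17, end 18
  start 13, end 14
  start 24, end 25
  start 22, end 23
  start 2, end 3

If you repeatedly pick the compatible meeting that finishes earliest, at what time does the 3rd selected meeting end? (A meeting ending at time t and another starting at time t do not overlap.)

14

Greedy by earliest finish: after sorting by end time, pick each interval compatible with the last pick.
By end time: (2,3), (1,5), (4,8), (3,10), (7,13), (13,14), (17,18), (17,20), (22,23), (24,25).
Pick (2,3); next start ≥ 3 → (4,8); next start ≥ 8 → (13,14); next start ≥ 14 → (17,18); next start ≥ 18 → (22,23); next start ≥ 23 → (24,25).
Selected: (2,3) (4,8) (13,14) (17,18) (22,23) (24,25)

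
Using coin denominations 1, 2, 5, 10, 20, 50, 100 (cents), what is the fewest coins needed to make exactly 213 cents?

5

213 = 2×100 + 1×10 + 1×2 + 1×1
Total coins = 2 + 1 + 1 + 1 = 5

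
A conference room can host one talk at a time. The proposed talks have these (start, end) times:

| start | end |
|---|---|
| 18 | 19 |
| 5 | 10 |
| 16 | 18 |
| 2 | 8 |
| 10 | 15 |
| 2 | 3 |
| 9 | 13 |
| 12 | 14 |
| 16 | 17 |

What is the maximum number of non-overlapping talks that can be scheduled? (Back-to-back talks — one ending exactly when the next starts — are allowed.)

Sort by end time and greedily take each interval whose start is ≥ the last chosen end.
By end time: (2,3), (2,8), (5,10), (9,13), (12,14), (10,15), (16,17), (16,18), (18,19).
Pick (2,3); next start ≥ 3 → (5,10); next start ≥ 10 → (12,14); next start ≥ 14 → (16,17); next start ≥ 17 → (18,19).
Selected 5 talks.

5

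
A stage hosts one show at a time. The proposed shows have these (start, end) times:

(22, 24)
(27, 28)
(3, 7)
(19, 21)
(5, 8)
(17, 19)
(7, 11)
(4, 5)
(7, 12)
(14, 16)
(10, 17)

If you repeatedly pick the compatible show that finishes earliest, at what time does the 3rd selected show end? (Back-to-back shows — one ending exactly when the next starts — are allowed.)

16

Sort by end time and greedily take each interval whose start is ≥ the last chosen end.
By end time: (4,5), (3,7), (5,8), (7,11), (7,12), (14,16), (10,17), (17,19), (19,21), (22,24), (27,28).
Pick (4,5); next start ≥ 5 → (5,8); next start ≥ 8 → (14,16); next start ≥ 16 → (17,19); next start ≥ 19 → (19,21); next start ≥ 21 → (22,24); next start ≥ 24 → (27,28).
Selected: (4,5) (5,8) (14,16) (17,19) (19,21) (22,24) (27,28)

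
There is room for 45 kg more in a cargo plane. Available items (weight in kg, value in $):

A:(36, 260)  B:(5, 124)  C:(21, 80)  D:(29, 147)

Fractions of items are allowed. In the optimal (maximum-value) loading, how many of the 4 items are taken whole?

2

Greedy by value/weight ratio, highest first.
Ratios (sorted): B 24.80, A 7.22, D 5.07, C 3.81
take B (5 @ 124); take A (36 @ 260); take 4/29 of D → 20.28. Capacity used 45/45.
2 item(s) taken whole; one partial (take 4/29 of D).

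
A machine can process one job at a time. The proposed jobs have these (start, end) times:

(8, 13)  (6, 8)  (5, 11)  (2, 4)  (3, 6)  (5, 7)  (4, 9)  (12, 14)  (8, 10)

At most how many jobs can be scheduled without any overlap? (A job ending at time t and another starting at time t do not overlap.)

Sorted by end: (2,4)  (3,6)  (5,7)  (6,8)  (4,9)  (8,10)  (5,11)  (8,13)  (12,14)
take (2,4); skip (3,6); take (5,7); take (8,10); take (12,14).
Selected 4 jobs.

4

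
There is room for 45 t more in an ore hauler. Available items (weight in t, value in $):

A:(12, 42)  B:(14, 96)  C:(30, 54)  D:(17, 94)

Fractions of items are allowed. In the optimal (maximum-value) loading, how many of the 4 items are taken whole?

Order: B (96/14=6.86) > D (94/17=5.53) > A (42/12=3.50) > C (54/30=1.80)
Fill: take B (14 @ 96) → take D (17 @ 94) → take A (12 @ 42) → take 2/30 of C → 3.60; 45/45 used.
3 item(s) taken whole; one partial (take 2/30 of C).

3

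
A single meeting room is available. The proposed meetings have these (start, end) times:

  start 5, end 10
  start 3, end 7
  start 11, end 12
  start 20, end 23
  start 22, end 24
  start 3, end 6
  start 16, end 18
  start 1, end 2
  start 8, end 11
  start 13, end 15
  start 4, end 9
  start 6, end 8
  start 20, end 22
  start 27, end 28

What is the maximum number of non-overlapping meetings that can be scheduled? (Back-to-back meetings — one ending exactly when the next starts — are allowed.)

10

Sort by end time and greedily take each interval whose start is ≥ the last chosen end.
By end time: (1,2), (3,6), (3,7), (6,8), (4,9), (5,10), (8,11), (11,12), (13,15), (16,18), (20,22), (20,23), (22,24), (27,28).
Pick (1,2); next start ≥ 2 → (3,6); next start ≥ 6 → (6,8); next start ≥ 8 → (8,11); next start ≥ 11 → (11,12); next start ≥ 12 → (13,15); next start ≥ 15 → (16,18); next start ≥ 18 → (20,22); next start ≥ 22 → (22,24); next start ≥ 24 → (27,28).
Selected 10 meetings.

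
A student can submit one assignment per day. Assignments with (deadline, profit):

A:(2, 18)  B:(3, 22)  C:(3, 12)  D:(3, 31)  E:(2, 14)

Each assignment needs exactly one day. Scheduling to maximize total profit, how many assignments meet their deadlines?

By profit: D(d3,31), B(d3,22), A(d2,18), E(d2,14), C(d3,12)
D→slot 3; B→slot 2; A→slot 1; E skipped; C skipped.
3 of 5 scheduled.

3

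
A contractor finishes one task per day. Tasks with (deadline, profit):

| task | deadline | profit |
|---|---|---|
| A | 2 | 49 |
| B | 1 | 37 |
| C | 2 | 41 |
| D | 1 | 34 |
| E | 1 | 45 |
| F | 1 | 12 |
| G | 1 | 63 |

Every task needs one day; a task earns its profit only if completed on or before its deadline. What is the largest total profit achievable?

112

By profit: G(d1,63), A(d2,49), E(d1,45), C(d2,41), B(d1,37), D(d1,34), F(d1,12)
G→slot 1; A→slot 2; E skipped; C skipped; B skipped; D skipped; F skipped.
Profit = 63 + 49 = 112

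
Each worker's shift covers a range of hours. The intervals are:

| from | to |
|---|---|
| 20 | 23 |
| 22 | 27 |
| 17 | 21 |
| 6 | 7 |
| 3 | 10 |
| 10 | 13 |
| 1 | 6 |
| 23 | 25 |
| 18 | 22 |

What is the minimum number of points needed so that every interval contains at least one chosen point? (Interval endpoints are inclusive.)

4

Sort by right endpoint; whenever an interval is uncovered, place a point at its right end.
Sorted: [1,6] [6,7] [3,10] [10,13] [17,21] [18,22] [20,23] [23,25] [22,27]
{[1,6],[6,7],[3,10]} hit by 6; {[10,13]} hit by 13; {[17,21],[18,22],[20,23]} hit by 21; {[23,25],[22,27]} hit by 25.
Points: 6, 13, 21, 25 (4 total).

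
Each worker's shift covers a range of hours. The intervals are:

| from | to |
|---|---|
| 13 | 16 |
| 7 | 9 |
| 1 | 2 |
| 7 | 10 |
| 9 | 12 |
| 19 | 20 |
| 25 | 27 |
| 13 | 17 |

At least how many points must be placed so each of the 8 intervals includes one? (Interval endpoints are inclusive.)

Sort by right endpoint; whenever an interval is uncovered, place a point at its right end.
Sorted: [1,2] [7,9] [7,10] [9,12] [13,16] [13,17] [19,20] [25,27]
{[1,2]} hit by 2; {[7,9],[7,10],[9,12]} hit by 9; {[13,16],[13,17]} hit by 16; {[19,20]} hit by 20; {[25,27]} hit by 27.
Points: 2, 9, 16, 20, 27 (5 total).

5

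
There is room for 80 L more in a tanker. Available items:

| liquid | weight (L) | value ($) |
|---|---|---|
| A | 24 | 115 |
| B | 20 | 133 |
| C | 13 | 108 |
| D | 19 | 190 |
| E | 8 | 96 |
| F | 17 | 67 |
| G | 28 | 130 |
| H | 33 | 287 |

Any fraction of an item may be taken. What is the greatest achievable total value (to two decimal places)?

727.55

Ratios (sorted): E 12.00, D 10.00, H 8.70, C 8.31, B 6.65, A 4.79, G 4.64, F 3.94
take E (8 @ 96); take D (19 @ 190); take H (33 @ 287); take C (13 @ 108); take 7/20 of B → 46.55. Capacity used 80/80.
Total value = 727.55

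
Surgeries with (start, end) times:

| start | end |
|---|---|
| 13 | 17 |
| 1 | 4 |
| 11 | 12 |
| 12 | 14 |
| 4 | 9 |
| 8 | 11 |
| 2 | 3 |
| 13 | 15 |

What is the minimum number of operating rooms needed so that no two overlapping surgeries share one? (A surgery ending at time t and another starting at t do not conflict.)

Count concurrent intervals with a sweep; the peak is the room count.
starts: [1, 2, 4, 8, 11, 12, 13, 13]
ends:   [3, 4, 9, 11, 12, 14, 15, 17]
s1→1 s2→2 e3→1 e4→0 s4→1 s8→2 e9→1 e11→0 s11→1 e12→0 s12→1 s13→2 s13→3  — peak 3.

3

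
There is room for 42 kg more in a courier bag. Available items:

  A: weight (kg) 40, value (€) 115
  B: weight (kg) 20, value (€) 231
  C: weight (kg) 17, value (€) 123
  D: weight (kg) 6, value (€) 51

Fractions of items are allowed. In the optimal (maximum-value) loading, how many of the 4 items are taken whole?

2

Order: B (231/20=11.55) > D (51/6=8.50) > C (123/17=7.24) > A (115/40=2.88)
Fill: take B (20 @ 231) → take D (6 @ 51) → take 16/17 of C → 115.76; 42/42 used.
2 item(s) taken whole; one partial (take 16/17 of C).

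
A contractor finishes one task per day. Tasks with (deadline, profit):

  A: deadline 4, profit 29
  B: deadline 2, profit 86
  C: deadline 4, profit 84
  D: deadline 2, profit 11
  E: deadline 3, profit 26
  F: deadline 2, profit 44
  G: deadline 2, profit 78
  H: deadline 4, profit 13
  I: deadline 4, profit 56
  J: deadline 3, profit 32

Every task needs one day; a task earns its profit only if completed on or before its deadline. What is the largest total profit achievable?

Profit order: B=86 C=84 G=78 I=56 F=44 J=32 A=29 E=26 H=13 D=11
Assign: B→slot 2, C→slot 4, G→slot 1, I→slot 3, F skipped, J skipped, A skipped, E skipped, H skipped, D skipped.
Slots: [1:G] [2:B] [3:I] [4:C]
Profit = 78 + 86 + 56 + 84 = 304

304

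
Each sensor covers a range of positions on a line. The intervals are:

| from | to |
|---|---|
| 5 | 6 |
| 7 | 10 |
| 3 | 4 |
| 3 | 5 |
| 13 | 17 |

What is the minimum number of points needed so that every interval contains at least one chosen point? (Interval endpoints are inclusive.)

By right end: [3,4]  [3,5]  [5,6]  [7,10]  [13,17]
[3,4] uncovered → point at 4; [5,6] uncovered → point at 6; [7,10] uncovered → point at 10; [13,17] uncovered → point at 17.
Points: 4, 6, 10, 17 (4 total).

4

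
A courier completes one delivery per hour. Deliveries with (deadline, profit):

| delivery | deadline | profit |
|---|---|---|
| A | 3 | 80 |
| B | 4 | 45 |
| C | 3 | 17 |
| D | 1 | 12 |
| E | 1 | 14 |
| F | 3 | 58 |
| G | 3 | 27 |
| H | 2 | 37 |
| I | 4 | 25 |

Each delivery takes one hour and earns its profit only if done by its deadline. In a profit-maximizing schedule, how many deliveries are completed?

4

Take jobs in profit order; each goes to the latest open slot no later than its deadline.
By profit: A(d3,80), F(d3,58), B(d4,45), H(d2,37), G(d3,27), I(d4,25), C(d3,17), E(d1,14), D(d1,12)
A→slot 3; F→slot 2; B→slot 4; H→slot 1; G skipped; I skipped; C skipped; E skipped; D skipped.
4 of 9 scheduled.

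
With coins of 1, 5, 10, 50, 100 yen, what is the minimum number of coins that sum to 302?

Greedy: take as many of the largest coin as possible, then repeat with the remainder.
302 − 3×100→2 − 2×1→0
Total coins = 3 + 2 = 5

5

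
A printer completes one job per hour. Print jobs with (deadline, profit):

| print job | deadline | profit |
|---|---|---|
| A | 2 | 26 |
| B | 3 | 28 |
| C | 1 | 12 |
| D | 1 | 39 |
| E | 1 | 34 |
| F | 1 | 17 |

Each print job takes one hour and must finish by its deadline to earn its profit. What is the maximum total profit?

93

Profit order: D=39 E=34 B=28 A=26 F=17 C=12
Assign: D→slot 1, E skipped, B→slot 3, A→slot 2, F skipped, C skipped.
Slots: [1:D] [2:A] [3:B]
Profit = 39 + 26 + 28 = 93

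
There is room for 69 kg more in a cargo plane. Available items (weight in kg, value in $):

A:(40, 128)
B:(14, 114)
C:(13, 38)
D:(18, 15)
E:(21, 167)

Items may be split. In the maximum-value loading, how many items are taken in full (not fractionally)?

Ratios (sorted): B 8.14, E 7.95, A 3.20, C 2.92, D 0.83
take B (14 @ 114); take E (21 @ 167); take 34/40 of A → 108.80. Capacity used 69/69.
2 item(s) taken whole; one partial (take 34/40 of A).

2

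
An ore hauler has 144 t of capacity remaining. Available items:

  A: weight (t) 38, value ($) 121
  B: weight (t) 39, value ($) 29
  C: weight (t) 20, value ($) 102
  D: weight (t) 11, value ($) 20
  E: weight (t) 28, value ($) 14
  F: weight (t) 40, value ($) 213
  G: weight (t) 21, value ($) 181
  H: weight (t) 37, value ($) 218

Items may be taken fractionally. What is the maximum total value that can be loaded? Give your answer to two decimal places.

Sort by value per unit weight and fill in that order.
Order: G (181/21=8.62) > H (218/37=5.89) > F (213/40=5.33) > C (102/20=5.10) > A (121/38=3.18) > D (20/11=1.82) > B (29/39=0.74) > E (14/28=0.50)
Fill: take G (21 @ 181) → take H (37 @ 218) → take F (40 @ 213) → take C (20 @ 102) → take 26/38 of A → 82.79; 144/144 used.
Total value = 796.79

796.79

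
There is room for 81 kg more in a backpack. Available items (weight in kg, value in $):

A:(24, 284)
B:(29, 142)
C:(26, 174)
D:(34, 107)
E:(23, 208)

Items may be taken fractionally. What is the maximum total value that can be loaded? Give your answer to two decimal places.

Sort by value per unit weight and fill in that order.
Order: A (284/24=11.83) > E (208/23=9.04) > C (174/26=6.69) > B (142/29=4.90) > D (107/34=3.15)
Fill: take A (24 @ 284) → take E (23 @ 208) → take C (26 @ 174) → take 8/29 of B → 39.17; 81/81 used.
Total value = 705.17

705.17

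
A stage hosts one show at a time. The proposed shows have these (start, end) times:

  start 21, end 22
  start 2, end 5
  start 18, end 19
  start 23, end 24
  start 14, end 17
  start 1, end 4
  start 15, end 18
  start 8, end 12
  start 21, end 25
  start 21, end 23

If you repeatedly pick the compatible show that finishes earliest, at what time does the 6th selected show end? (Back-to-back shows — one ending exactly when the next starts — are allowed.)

Greedy by earliest finish: after sorting by end time, pick each interval compatible with the last pick.
By end time: (1,4), (2,5), (8,12), (14,17), (15,18), (18,19), (21,22), (21,23), (23,24), (21,25).
Pick (1,4); next start ≥ 4 → (8,12); next start ≥ 12 → (14,17); next start ≥ 17 → (18,19); next start ≥ 19 → (21,22); next start ≥ 22 → (23,24).
Selected: (1,4) (8,12) (14,17) (18,19) (21,22) (23,24)

24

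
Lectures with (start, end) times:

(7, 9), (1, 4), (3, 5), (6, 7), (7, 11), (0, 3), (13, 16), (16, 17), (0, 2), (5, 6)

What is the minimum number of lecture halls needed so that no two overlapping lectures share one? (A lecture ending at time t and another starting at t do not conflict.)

3

Count concurrent intervals with a sweep; the peak is the room count.
Events (time:±→running): 0:+→1 0:+→2 1:+→3 … peak 3.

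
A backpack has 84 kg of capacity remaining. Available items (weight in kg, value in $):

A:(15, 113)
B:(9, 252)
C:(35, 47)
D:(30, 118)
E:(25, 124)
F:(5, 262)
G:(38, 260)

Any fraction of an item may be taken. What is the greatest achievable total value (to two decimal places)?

971.32

Order: F (262/5=52.40) > B (252/9=28.00) > A (113/15=7.53) > G (260/38=6.84) > E (124/25=4.96) > D (118/30=3.93) > C (47/35=1.34)
Fill: take F (5 @ 262) → take B (9 @ 252) → take A (15 @ 113) → take G (38 @ 260) → take 17/25 of E → 84.32; 84/84 used.
Total value = 971.32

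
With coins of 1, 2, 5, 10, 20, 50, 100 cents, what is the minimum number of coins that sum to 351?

Use the largest denomination that fits, subtract, and repeat.
351 = 3×100 + 1×50 + 1×1
Total coins = 3 + 1 + 1 = 5

5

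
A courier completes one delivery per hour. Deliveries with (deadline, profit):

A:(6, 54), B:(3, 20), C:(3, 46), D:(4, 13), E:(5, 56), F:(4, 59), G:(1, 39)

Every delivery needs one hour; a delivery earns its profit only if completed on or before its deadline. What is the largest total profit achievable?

By profit: F(d4,59), E(d5,56), A(d6,54), C(d3,46), G(d1,39), B(d3,20), D(d4,13)
F→slot 4; E→slot 5; A→slot 6; C→slot 3; G→slot 1; B→slot 2; D skipped.
Profit = 39 + 20 + 46 + 59 + 56 + 54 = 274

274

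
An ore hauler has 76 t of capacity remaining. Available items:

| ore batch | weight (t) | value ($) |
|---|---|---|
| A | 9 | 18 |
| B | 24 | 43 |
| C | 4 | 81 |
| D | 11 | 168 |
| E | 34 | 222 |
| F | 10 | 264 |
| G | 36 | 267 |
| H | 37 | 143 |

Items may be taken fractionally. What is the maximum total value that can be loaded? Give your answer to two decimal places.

877.94

Greedy by value/weight ratio, highest first.
Order: F (264/10=26.40) > C (81/4=20.25) > D (168/11=15.27) > G (267/36=7.42) > E (222/34=6.53) > H (143/37=3.86) > A (18/9=2.00) > B (43/24=1.79)
Fill: take F (10 @ 264) → take C (4 @ 81) → take D (11 @ 168) → take G (36 @ 267) → take 15/34 of E → 97.94; 76/76 used.
Total value = 877.94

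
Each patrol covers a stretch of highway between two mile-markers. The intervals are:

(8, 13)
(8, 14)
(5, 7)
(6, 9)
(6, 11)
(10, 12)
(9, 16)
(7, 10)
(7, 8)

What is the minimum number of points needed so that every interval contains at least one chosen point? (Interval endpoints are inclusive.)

2

Sort by right endpoint; whenever an interval is uncovered, place a point at its right end.
By right end: [5,7]  [7,8]  [6,9]  [7,10]  [6,11]  [10,12]  [8,13]  [8,14]  [9,16]
[5,7] uncovered → point at 7; [10,12] uncovered → point at 12.
Points: 7, 12 (2 total).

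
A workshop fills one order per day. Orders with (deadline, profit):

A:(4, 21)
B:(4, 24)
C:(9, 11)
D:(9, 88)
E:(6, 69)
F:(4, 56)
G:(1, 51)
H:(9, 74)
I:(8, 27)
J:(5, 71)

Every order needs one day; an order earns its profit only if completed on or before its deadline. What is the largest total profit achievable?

481

Sort by profit descending; place each in the latest free slot ≤ its deadline.
By profit: D(d9,88), H(d9,74), J(d5,71), E(d6,69), F(d4,56), G(d1,51), I(d8,27), B(d4,24), A(d4,21), C(d9,11)
D→slot 9; H→slot 8; J→slot 5; E→slot 6; F→slot 4; G→slot 1; I→slot 7; B→slot 3; A→slot 2; C skipped.
Profit = 51 + 21 + 24 + 56 + 71 + 69 + 27 + 74 + 88 = 481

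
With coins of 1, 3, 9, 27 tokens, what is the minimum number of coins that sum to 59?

59 = 2×27 + 1×3 + 2×1
Total coins = 2 + 1 + 2 = 5

5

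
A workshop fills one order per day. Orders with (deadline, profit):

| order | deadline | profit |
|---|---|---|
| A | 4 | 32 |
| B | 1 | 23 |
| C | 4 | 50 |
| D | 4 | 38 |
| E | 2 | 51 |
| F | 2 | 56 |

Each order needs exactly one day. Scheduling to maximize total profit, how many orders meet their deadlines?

4

Take jobs in profit order; each goes to the latest open slot no later than its deadline.
By profit: F(d2,56), E(d2,51), C(d4,50), D(d4,38), A(d4,32), B(d1,23)
F→slot 2; E→slot 1; C→slot 4; D→slot 3; A skipped; B skipped.
4 of 6 scheduled.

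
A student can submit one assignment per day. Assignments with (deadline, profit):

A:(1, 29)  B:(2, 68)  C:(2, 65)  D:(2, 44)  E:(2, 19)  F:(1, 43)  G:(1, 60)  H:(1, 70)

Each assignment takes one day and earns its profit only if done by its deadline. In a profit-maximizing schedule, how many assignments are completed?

Sort by profit descending; place each in the latest free slot ≤ its deadline.
By profit: H(d1,70), B(d2,68), C(d2,65), G(d1,60), D(d2,44), F(d1,43), A(d1,29), E(d2,19)
H→slot 1; B→slot 2; C skipped; G skipped; D skipped; F skipped; A skipped; E skipped.
2 of 8 scheduled.

2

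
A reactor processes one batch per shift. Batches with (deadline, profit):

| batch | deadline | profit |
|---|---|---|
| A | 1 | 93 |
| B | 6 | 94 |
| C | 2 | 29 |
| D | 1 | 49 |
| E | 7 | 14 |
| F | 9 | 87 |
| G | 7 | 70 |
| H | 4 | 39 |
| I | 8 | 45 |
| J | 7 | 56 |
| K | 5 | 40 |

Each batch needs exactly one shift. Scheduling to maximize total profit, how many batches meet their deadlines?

Take jobs in profit order; each goes to the latest open slot no later than its deadline.
By profit: B(d6,94), A(d1,93), F(d9,87), G(d7,70), J(d7,56), D(d1,49), I(d8,45), K(d5,40), H(d4,39), C(d2,29), E(d7,14)
B→slot 6; A→slot 1; F→slot 9; G→slot 7; J→slot 5; D skipped; I→slot 8; K→slot 4; H→slot 3; C→slot 2; E skipped.
9 of 11 scheduled.

9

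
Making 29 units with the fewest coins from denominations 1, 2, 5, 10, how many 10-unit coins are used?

2

Use the largest denomination that fits, subtract, and repeat.
29 − 2×10→9 − 1×5→4 − 2×2→0
Count of 10: 2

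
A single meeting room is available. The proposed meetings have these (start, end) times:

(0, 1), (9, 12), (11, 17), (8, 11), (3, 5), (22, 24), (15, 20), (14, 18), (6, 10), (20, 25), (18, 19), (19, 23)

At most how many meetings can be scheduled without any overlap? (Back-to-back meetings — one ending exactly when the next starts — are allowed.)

6

Order by finish time; keep every interval that doesn't clash with the previous kept one.
Sorted by end: (0,1)  (3,5)  (6,10)  (8,11)  (9,12)  (11,17)  (14,18)  (18,19)  (15,20)  (19,23)  (22,24)  (20,25)
take (0,1); take (3,5); take (6,10); skip (8,11); skip (9,12); take (11,17); take (18,19); skip (15,20); take (19,23); skip (22,24).
Selected 6 meetings.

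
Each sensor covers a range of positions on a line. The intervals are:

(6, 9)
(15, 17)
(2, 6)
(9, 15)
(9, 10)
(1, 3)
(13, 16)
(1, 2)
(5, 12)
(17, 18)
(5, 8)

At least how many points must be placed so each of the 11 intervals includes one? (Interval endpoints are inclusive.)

5

Process intervals by earliest right end; each time one isn't hit yet, stab at its right endpoint.
By right end: [1,2]  [1,3]  [2,6]  [5,8]  [6,9]  [9,10]  [5,12]  [9,15]  [13,16]  [15,17]  [17,18]
[1,2] uncovered → point at 2; [5,8] uncovered → point at 8; [9,10] uncovered → point at 10; [13,16] uncovered → point at 16; [17,18] uncovered → point at 18.
Points: 2, 8, 10, 16, 18 (5 total).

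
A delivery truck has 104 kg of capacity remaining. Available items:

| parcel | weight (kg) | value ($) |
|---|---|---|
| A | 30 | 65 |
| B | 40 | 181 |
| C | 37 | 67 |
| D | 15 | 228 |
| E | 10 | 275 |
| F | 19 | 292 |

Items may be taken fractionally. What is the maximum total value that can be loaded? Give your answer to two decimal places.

Sort by value per unit weight and fill in that order.
Order: E (275/10=27.50) > F (292/19=15.37) > D (228/15=15.20) > B (181/40=4.53) > A (65/30=2.17) > C (67/37=1.81)
Fill: take E (10 @ 275) → take F (19 @ 292) → take D (15 @ 228) → take B (40 @ 181) → take 20/30 of A → 43.33; 104/104 used.
Total value = 1019.33

1019.33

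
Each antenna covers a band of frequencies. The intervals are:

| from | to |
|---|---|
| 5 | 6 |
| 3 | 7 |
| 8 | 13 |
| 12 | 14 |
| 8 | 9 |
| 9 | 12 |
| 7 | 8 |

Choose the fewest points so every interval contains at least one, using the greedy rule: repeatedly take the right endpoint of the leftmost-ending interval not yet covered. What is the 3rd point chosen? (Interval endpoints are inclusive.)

12

Sort by right endpoint; whenever an interval is uncovered, place a point at its right end.
By right end: [5,6]  [3,7]  [7,8]  [8,9]  [9,12]  [8,13]  [12,14]
[5,6] uncovered → point at 6; [7,8] uncovered → point at 8; [9,12] uncovered → point at 12.
Points: 6, 8, 12 (3 total).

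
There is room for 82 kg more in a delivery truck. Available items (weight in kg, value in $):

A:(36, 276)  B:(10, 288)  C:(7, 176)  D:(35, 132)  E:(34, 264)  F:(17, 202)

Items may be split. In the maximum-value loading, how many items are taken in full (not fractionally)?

4

Ratios (sorted): B 28.80, C 25.14, F 11.88, E 7.76, A 7.67, D 3.77
take B (10 @ 288); take C (7 @ 176); take F (17 @ 202); take E (34 @ 264); take 14/36 of A → 107.33. Capacity used 82/82.
4 item(s) taken whole; one partial (take 14/36 of A).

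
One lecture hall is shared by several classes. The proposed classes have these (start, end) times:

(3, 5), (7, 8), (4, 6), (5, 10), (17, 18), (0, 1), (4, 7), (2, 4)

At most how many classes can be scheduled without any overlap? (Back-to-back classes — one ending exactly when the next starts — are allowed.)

5

Sorted by end: (0,1)  (2,4)  (3,5)  (4,6)  (4,7)  (7,8)  (5,10)  (17,18)
take (0,1); take (2,4); take (4,6); take (7,8); take (17,18).
Selected 5 classes.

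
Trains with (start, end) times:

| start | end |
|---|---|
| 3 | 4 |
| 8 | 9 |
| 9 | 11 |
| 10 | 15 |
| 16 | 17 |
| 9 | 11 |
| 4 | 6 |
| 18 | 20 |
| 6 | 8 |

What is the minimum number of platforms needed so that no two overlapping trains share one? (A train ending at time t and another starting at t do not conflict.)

3

Events (time:±→running): 3:+→1 4:-→0 4:+→1 6:-→0 6:+→1 8:-→0 8:+→1 9:-→0 9:+→1 9:+→2 10:+→3 … peak 3.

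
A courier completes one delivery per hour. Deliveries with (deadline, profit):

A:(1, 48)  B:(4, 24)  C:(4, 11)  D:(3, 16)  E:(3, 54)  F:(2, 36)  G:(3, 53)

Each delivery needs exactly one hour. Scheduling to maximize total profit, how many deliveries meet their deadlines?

4

Take jobs in profit order; each goes to the latest open slot no later than its deadline.
By profit: E(d3,54), G(d3,53), A(d1,48), F(d2,36), B(d4,24), D(d3,16), C(d4,11)
E→slot 3; G→slot 2; A→slot 1; F skipped; B→slot 4; D skipped; C skipped.
4 of 7 scheduled.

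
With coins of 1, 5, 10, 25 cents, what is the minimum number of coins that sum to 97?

97 = 3×25 + 2×10 + 2×1
Total coins = 3 + 2 + 2 = 7

7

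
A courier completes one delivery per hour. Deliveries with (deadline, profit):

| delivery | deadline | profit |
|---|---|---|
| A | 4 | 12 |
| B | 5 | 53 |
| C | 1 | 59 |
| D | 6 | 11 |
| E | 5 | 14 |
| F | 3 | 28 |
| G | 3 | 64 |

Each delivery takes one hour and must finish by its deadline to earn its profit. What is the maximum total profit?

By profit: G(d3,64), C(d1,59), B(d5,53), F(d3,28), E(d5,14), A(d4,12), D(d6,11)
G→slot 3; C→slot 1; B→slot 5; F→slot 2; E→slot 4; A skipped; D→slot 6.
Profit = 59 + 28 + 64 + 14 + 53 + 11 = 229

229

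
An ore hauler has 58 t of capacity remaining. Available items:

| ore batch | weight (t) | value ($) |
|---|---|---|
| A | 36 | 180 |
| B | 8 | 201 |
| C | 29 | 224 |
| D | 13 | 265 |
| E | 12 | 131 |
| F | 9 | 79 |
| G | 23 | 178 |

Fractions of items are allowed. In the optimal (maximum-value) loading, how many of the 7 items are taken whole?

Greedy by value/weight ratio, highest first.
Order: B (201/8=25.12) > D (265/13=20.38) > E (131/12=10.92) > F (79/9=8.78) > G (178/23=7.74) > C (224/29=7.72) > A (180/36=5.00)
Fill: take B (8 @ 201) → take D (13 @ 265) → take E (12 @ 131) → take F (9 @ 79) → take 16/23 of G → 123.83; 58/58 used.
4 item(s) taken whole; one partial (take 16/23 of G).

4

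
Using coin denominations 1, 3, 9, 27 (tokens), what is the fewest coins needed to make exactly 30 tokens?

30 = 1×27 + 1×3
Total coins = 1 + 1 = 2

2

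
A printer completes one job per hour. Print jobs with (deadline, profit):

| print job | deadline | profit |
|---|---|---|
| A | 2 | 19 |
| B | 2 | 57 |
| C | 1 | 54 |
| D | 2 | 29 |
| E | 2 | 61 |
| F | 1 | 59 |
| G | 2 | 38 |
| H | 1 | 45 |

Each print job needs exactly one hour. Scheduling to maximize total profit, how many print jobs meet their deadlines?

2

Profit order: E=61 F=59 B=57 C=54 H=45 G=38 D=29 A=19
Assign: E→slot 2, F→slot 1, B skipped, C skipped, H skipped, G skipped, D skipped, A skipped.
Slots: [1:F] [2:E]
2 of 8 scheduled.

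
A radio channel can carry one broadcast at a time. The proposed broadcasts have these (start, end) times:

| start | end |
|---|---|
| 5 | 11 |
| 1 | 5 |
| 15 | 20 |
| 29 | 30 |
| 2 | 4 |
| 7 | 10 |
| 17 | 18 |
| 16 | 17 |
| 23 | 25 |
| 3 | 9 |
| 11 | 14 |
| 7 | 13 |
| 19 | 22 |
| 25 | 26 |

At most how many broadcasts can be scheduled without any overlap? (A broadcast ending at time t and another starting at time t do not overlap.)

9

Sort by end time and greedily take each interval whose start is ≥ the last chosen end.
Sorted by end: (2,4)  (1,5)  (3,9)  (7,10)  (5,11)  (7,13)  (11,14)  (16,17)  (17,18)  (15,20)  (19,22)  (23,25)  (25,26)  (29,30)
take (2,4); skip (3,9); take (7,10); skip (5,11); take (11,14); take (16,17); take (17,18); take (19,22); take (23,25); take (25,26); take (29,30).
Selected 9 broadcasts.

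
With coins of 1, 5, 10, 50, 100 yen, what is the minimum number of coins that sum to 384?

11

Use the largest denomination that fits, subtract, and repeat.
384 − 3×100→84 − 1×50→34 − 3×10→4 − 4×1→0
Total coins = 3 + 1 + 3 + 4 = 11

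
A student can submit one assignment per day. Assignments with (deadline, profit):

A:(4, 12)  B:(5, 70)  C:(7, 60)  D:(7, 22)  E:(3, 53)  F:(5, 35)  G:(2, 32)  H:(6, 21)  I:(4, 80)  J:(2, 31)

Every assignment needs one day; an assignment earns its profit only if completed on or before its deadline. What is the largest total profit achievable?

352

Sort by profit descending; place each in the latest free slot ≤ its deadline.
Profit order: I=80 B=70 C=60 E=53 F=35 G=32 J=31 D=22 H=21 A=12
Assign: I→slot 4, B→slot 5, C→slot 7, E→slot 3, F→slot 2, G→slot 1, J skipped, D→slot 6, H skipped, A skipped.
Slots: [1:G] [2:F] [3:E] [4:I] [5:B] [6:D] [7:C]
Profit = 32 + 35 + 53 + 80 + 70 + 22 + 60 = 352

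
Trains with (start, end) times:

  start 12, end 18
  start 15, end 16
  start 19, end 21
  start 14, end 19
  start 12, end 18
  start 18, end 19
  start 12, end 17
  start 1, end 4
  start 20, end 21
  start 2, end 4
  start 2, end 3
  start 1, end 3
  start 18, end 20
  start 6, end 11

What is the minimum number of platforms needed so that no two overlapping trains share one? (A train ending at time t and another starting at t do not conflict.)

5

starts: [1, 1, 2, 2, 6, 12, 12, 12, 14, 15, 18, 18, 19, 20]
ends:   [3, 3, 4, 4, 11, 16, 17, 18, 18, 19, 19, 20, 21, 21]
s1→1 s1→2 s2→3 s2→4 e3→3 e3→2 e4→1 e4→0 s6→1 e11→0 s12→1 s12→2 s12→3 s14→4 s15→5  — peak 5.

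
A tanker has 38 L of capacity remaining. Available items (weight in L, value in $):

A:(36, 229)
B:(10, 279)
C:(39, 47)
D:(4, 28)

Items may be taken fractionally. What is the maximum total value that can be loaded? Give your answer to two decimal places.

459.67

Order: B (279/10=27.90) > D (28/4=7.00) > A (229/36=6.36) > C (47/39=1.21)
Fill: take B (10 @ 279) → take D (4 @ 28) → take 24/36 of A → 152.67; 38/38 used.
Total value = 459.67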